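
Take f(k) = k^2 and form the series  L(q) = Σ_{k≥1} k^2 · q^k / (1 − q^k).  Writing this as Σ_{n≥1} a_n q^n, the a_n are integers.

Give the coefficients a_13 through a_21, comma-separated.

d|13:{1,13}  Σf=1+169=170
n=14: 1·14 2·7 7·2 14·1  f→[1+4+49+196]=250
[q^15] f(1)=1,f(3)=9,f(5)=25,f(15)=225 ⇒ 260
[q^16] f(16)=256,f(8)=64,f(4)=16,f(2)=4,f(1)=1 ⇒ 341
q^17  k|17↦f(k): 17:289 1:1  a_17=290
[q^18] f(18)=324,f(9)=81,f(6)=36,f(3)=9,f(2)=4,f(1)=1 ⇒ 455
n=19: 19·1 1·19  f→[361+1]=362
n=20: 20·1 10·2 5·4 4·5 2·10 1·20  f→[400+100+25+16+4+1]=546
[q^21] f(1)=1,f(3)=9,f(7)=49,f(21)=441 ⇒ 500

170, 250, 260, 341, 290, 455, 362, 546, 500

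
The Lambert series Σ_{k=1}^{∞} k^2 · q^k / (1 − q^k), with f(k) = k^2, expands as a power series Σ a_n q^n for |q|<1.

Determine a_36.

q^36  k|36↦f(k): 1:1 2:4 3:9 4:16 6:36 9:81 12:144 18:324 36:1296  a_36=1911

a_36 = 1911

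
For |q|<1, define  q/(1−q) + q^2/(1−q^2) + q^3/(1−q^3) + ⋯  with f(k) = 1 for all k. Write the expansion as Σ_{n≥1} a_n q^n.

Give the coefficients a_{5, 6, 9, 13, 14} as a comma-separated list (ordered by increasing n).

2, 4, 3, 2, 4

d|5:{1,5}  Σf=1+1=2
d|6:{6,3,2,1}  Σf=1+1+1+1=4
q^9  k|9↦f(k): 1:1 3:1 9:1  a_9=3
[q^13] f(1)=1,f(13)=1 ⇒ 2
d|14:{14,7,2,1}  Σf=1+1+1+1=4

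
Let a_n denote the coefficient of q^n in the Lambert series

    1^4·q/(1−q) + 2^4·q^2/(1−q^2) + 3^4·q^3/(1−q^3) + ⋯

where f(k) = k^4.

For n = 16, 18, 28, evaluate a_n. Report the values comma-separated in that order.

69905, 112931, 655746

d|16:{16,8,4,2,1}  Σf=65536+4096+256+16+1=69905
q^18  k|18↦f(k): 1:1 2:16 3:81 6:1296 9:6561 18:104976  a_18=112931
n=28: 1·28 2·14 4·7 7·4 14·2 28·1  f→[1+16+256+2401+38416+614656]=655746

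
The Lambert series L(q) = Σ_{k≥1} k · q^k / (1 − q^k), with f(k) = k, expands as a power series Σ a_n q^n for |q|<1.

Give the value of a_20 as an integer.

a_20 = 42

[q^20] f(20)=20,f(10)=10,f(5)=5,f(4)=4,f(2)=2,f(1)=1 ⇒ 42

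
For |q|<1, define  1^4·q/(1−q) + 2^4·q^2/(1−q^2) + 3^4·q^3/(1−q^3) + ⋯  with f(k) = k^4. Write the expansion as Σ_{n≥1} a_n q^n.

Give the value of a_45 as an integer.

d|45:{1,3,5,9,15,45}  Σf=1+81+625+6561+50625+4100625=4158518

a_45 = 4158518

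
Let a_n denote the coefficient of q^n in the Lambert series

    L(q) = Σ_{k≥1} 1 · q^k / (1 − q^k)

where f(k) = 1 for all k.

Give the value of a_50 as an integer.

q^50  k|50↦f(k): 50:1 25:1 10:1 5:1 2:1 1:1  a_50=6

a_50 = 6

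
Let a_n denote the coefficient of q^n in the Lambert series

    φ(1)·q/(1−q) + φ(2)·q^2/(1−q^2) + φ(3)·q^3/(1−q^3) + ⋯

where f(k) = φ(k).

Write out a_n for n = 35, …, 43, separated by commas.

n=35: 1·35 5·7 7·5 35·1  φ→[1+4+6+24]=35
[q^36] φ(1)=1,φ(2)=1,φ(3)=2,φ(4)=2,φ(6)=2,φ(9)=6,φ(12)=4,φ(18)=6,φ(36)=12 ⇒ 36
n=37: 1·37 37·1  φ→[1+36]=37
n=38: 1·38 2·19 19·2 38·1  φ→[1+1+18+18]=38
n=39: 39·1 13·3 3·13 1·39  φ→[24+12+2+1]=39
q^40  k|40↦φ(k): 1:1 2:1 4:2 5:4 8:4 10:4 20:8 40:16  a_40=40
n=41: 1·41 41·1  φ→[1+40]=41
q^42  k|42↦φ(k): 1:1 2:1 3:2 6:2 7:6 14:6 21:12 42:12  a_42=42
d|43:{1,43}  Σφ=1+42=43

35, 36, 37, 38, 39, 40, 41, 42, 43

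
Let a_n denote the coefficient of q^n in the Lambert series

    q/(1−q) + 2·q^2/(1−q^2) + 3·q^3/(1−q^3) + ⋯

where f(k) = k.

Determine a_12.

q^12  k|12↦f(k): 1:1 2:2 3:3 4:4 6:6 12:12  a_12=28

a_12 = 28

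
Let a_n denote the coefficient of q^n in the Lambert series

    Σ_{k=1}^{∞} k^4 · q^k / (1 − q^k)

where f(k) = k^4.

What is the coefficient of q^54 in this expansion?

q^54  k|54↦f(k): 1:1 2:16 3:81 6:1296 9:6561 18:104976 27:531441 54:8503056  a_54=9147428

a_54 = 9147428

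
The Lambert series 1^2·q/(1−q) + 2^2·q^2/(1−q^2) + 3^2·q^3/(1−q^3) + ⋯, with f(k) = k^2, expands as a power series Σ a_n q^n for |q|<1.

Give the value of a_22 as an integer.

q^22  k|22↦f(k): 1:1 2:4 11:121 22:484  a_22=610

a_22 = 610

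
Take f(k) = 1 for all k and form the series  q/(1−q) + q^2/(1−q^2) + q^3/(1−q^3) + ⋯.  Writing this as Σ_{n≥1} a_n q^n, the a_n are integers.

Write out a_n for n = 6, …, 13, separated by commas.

4, 2, 4, 3, 4, 2, 6, 2

q^6  k|6↦f(k): 1:1 2:1 3:1 6:1  a_6=4
d|7:{7,1}  Σf=1+1=2
n=8: 1·8 2·4 4·2 8·1  f→[1+1+1+1]=4
[q^9] f(9)=1,f(3)=1,f(1)=1 ⇒ 3
n=10: 1·10 2·5 5·2 10·1  f→[1+1+1+1]=4
d|11:{1,11}  Σf=1+1=2
[q^12] f(1)=1,f(2)=1,f(3)=1,f(4)=1,f(6)=1,f(12)=1 ⇒ 6
[q^13] f(13)=1,f(1)=1 ⇒ 2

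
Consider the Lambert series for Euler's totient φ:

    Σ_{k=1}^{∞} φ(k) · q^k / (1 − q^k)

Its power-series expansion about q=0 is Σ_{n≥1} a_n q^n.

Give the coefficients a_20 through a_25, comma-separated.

d|20:{20,10,5,4,2,1}  Σφ=8+4+4+2+1+1=20
n=21: 1·21 3·7 7·3 21·1  φ→[1+2+6+12]=21
d|22:{22,11,2,1}  Σφ=10+10+1+1=22
q^23  k|23↦φ(k): 1:1 23:22  a_23=23
d|24:{1,2,3,4,6,8,12,24}  Σφ=1+1+2+2+2+4+4+8=24
n=25: 25·1 5·5 1·25  φ→[20+4+1]=25

20, 21, 22, 23, 24, 25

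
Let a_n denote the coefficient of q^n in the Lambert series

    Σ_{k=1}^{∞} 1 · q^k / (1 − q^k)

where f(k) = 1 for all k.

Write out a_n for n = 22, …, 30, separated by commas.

q^22  k|22↦f(k): 1:1 2:1 11:1 22:1  a_22=4
[q^23] f(23)=1,f(1)=1 ⇒ 2
q^24  k|24↦f(k): 1:1 2:1 3:1 4:1 6:1 8:1 12:1 24:1  a_24=8
d|25:{1,5,25}  Σf=1+1+1=3
d|26:{1,2,13,26}  Σf=1+1+1+1=4
[q^27] f(27)=1,f(9)=1,f(3)=1,f(1)=1 ⇒ 4
q^28  k|28↦f(k): 1:1 2:1 4:1 7:1 14:1 28:1  a_28=6
[q^29] f(29)=1,f(1)=1 ⇒ 2
q^30  k|30↦f(k): 1:1 2:1 3:1 5:1 6:1 10:1 15:1 30:1  a_30=8

4, 2, 8, 3, 4, 4, 6, 2, 8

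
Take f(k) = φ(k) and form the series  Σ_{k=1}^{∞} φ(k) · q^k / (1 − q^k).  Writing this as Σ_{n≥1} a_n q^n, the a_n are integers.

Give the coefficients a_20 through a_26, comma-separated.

q^20  k|20↦φ(k): 1:1 2:1 4:2 5:4 10:4 20:8  a_20=20
d|21:{1,3,7,21}  Σφ=1+2+6+12=21
q^22  k|22↦φ(k): 22:10 11:10 2:1 1:1  a_22=22
d|23:{23,1}  Σφ=22+1=23
[q^24] φ(1)=1,φ(2)=1,φ(3)=2,φ(4)=2,φ(6)=2,φ(8)=4,φ(12)=4,φ(24)=8 ⇒ 24
q^25  k|25↦φ(k): 1:1 5:4 25:20  a_25=25
d|26:{1,2,13,26}  Σφ=1+1+12+12=26

20, 21, 22, 23, 24, 25, 26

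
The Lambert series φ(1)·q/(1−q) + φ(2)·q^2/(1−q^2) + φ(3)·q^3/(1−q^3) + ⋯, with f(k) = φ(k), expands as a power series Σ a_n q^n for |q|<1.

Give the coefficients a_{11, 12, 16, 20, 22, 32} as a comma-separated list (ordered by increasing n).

[q^11] φ(1)=1,φ(11)=10 ⇒ 11
q^12  k|12↦φ(k): 1:1 2:1 3:2 4:2 6:2 12:4  a_12=12
n=16: 16·1 8·2 4·4 2·8 1·16  φ→[8+4+2+1+1]=16
d|20:{1,2,4,5,10,20}  Σφ=1+1+2+4+4+8=20
q^22  k|22↦φ(k): 22:10 11:10 2:1 1:1  a_22=22
n=32: 1·32 2·16 4·8 8·4 16·2 32·1  φ→[1+1+2+4+8+16]=32

11, 12, 16, 20, 22, 32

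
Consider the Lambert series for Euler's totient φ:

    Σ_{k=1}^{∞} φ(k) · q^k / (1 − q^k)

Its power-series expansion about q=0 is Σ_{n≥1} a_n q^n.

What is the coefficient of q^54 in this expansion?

[q^54] φ(54)=18,φ(27)=18,φ(18)=6,φ(9)=6,φ(6)=2,φ(3)=2,φ(2)=1,φ(1)=1 ⇒ 54

a_54 = 54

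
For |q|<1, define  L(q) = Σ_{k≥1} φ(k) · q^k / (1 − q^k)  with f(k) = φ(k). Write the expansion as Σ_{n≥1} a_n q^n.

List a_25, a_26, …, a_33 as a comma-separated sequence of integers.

q^25  k|25↦φ(k): 25:20 5:4 1:1  a_25=25
q^26  k|26↦φ(k): 1:1 2:1 13:12 26:12  a_26=26
d|27:{1,3,9,27}  Σφ=1+2+6+18=27
n=28: 1·28 2·14 4·7 7·4 14·2 28·1  φ→[1+1+2+6+6+12]=28
[q^29] φ(29)=28,φ(1)=1 ⇒ 29
[q^30] φ(30)=8,φ(15)=8,φ(10)=4,φ(6)=2,φ(5)=4,φ(3)=2,φ(2)=1,φ(1)=1 ⇒ 30
[q^31] φ(1)=1,φ(31)=30 ⇒ 31
d|32:{1,2,4,8,16,32}  Σφ=1+1+2+4+8+16=32
n=33: 33·1 11·3 3·11 1·33  φ→[20+10+2+1]=33

25, 26, 27, 28, 29, 30, 31, 32, 33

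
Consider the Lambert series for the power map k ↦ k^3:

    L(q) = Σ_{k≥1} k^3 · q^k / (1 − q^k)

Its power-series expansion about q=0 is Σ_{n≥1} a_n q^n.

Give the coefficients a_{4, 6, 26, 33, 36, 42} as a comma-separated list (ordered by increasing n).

73, 252, 19782, 37296, 55261, 86688

[q^4] f(1)=1,f(2)=8,f(4)=64 ⇒ 73
n=6: 1·6 2·3 3·2 6·1  f→[1+8+27+216]=252
[q^26] f(1)=1,f(2)=8,f(13)=2197,f(26)=17576 ⇒ 19782
d|33:{33,11,3,1}  Σf=35937+1331+27+1=37296
n=36: 1·36 2·18 3·12 4·9 6·6 9·4 12·3 18·2 36·1  f→[1+8+27+64+216+729+1728+5832+46656]=55261
d|42:{1,2,3,6,7,14,21,42}  Σf=1+8+27+216+343+2744+9261+74088=86688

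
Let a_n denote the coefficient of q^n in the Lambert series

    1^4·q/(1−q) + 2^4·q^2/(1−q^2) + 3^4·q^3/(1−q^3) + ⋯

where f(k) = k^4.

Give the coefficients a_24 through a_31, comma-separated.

d|24:{1,2,3,4,6,8,12,24}  Σf=1+16+81+256+1296+4096+20736+331776=358258
q^25  k|25↦f(k): 25:390625 5:625 1:1  a_25=391251
[q^26] f(26)=456976,f(13)=28561,f(2)=16,f(1)=1 ⇒ 485554
d|27:{27,9,3,1}  Σf=531441+6561+81+1=538084
d|28:{1,2,4,7,14,28}  Σf=1+16+256+2401+38416+614656=655746
d|29:{1,29}  Σf=1+707281=707282
n=30: 1·30 2·15 3·10 5·6 6·5 10·3 15·2 30·1  f→[1+16+81+625+1296+10000+50625+810000]=872644
d|31:{31,1}  Σf=923521+1=923522

358258, 391251, 485554, 538084, 655746, 707282, 872644, 923522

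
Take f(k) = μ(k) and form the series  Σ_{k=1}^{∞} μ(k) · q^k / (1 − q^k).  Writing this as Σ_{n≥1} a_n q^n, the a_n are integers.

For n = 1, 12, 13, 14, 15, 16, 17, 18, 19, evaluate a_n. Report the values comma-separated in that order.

[q^1] μ(1)=1 ⇒ 1
[q^12] μ(1)=1,μ(2)=-1,μ(3)=-1,μ(4)=0,μ(6)=1,μ(12)=0 ⇒ 0
q^13  k|13↦μ(k): 1:1 13:-1  a_13=0
d|14:{1,2,7,14}  Σμ=1+(-1)+(-1)+1=0
d|15:{15,5,3,1}  Σμ=1+(-1)+(-1)+1=0
[q^16] μ(1)=1,μ(2)=-1,μ(4)=0,μ(8)=0,μ(16)=0 ⇒ 0
q^17  k|17↦μ(k): 17:-1 1:1  a_17=0
q^18  k|18↦μ(k): 18:0 9:0 6:1 3:-1 2:-1 1:1  a_18=0
n=19: 1·19 19·1  μ→[1+(-1)]=0

1, 0, 0, 0, 0, 0, 0, 0, 0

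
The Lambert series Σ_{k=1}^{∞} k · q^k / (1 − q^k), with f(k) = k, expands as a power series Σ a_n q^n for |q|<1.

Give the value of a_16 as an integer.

a_16 = 31

d|16:{16,8,4,2,1}  Σf=16+8+4+2+1=31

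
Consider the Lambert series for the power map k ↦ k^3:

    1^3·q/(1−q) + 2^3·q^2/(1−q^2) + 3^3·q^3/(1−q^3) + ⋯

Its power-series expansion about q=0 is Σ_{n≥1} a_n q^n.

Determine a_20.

a_20 = 9198

d|20:{20,10,5,4,2,1}  Σf=8000+1000+125+64+8+1=9198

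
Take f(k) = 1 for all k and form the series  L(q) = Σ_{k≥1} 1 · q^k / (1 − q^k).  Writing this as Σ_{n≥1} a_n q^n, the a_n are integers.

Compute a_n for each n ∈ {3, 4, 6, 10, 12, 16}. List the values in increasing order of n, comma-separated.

2, 3, 4, 4, 6, 5

[q^3] f(1)=1,f(3)=1 ⇒ 2
[q^4] f(4)=1,f(2)=1,f(1)=1 ⇒ 3
d|6:{6,3,2,1}  Σf=1+1+1+1=4
[q^10] f(10)=1,f(5)=1,f(2)=1,f(1)=1 ⇒ 4
q^12  k|12↦f(k): 12:1 6:1 4:1 3:1 2:1 1:1  a_12=6
n=16: 16·1 8·2 4·4 2·8 1·16  f→[1+1+1+1+1]=5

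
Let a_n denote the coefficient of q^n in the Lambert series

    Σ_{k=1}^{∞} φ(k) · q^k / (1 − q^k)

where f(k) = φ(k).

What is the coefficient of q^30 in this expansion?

d|30:{30,15,10,6,5,3,2,1}  Σφ=8+8+4+2+4+2+1+1=30

a_30 = 30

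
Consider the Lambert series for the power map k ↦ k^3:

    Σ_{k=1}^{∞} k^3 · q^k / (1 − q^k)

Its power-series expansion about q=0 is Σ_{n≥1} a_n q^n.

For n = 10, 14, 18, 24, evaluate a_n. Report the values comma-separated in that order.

[q^10] f(1)=1,f(2)=8,f(5)=125,f(10)=1000 ⇒ 1134
q^14  k|14↦f(k): 14:2744 7:343 2:8 1:1  a_14=3096
d|18:{18,9,6,3,2,1}  Σf=5832+729+216+27+8+1=6813
n=24: 1·24 2·12 3·8 4·6 6·4 8·3 12·2 24·1  f→[1+8+27+64+216+512+1728+13824]=16380

1134, 3096, 6813, 16380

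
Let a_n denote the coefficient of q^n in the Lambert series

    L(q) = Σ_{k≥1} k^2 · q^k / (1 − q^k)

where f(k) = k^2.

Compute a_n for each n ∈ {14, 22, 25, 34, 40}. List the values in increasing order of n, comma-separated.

n=14: 14·1 7·2 2·7 1·14  f→[196+49+4+1]=250
d|22:{1,2,11,22}  Σf=1+4+121+484=610
[q^25] f(1)=1,f(5)=25,f(25)=625 ⇒ 651
d|34:{34,17,2,1}  Σf=1156+289+4+1=1450
q^40  k|40↦f(k): 1:1 2:4 4:16 5:25 8:64 10:100 20:400 40:1600  a_40=2210

250, 610, 651, 1450, 2210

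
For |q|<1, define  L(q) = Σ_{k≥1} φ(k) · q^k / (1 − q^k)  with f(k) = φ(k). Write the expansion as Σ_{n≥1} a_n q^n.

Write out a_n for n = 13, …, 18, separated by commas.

d|13:{1,13}  Σφ=1+12=13
d|14:{1,2,7,14}  Σφ=1+1+6+6=14
d|15:{1,3,5,15}  Σφ=1+2+4+8=15
n=16: 1·16 2·8 4·4 8·2 16·1  φ→[1+1+2+4+8]=16
d|17:{1,17}  Σφ=1+16=17
[q^18] φ(18)=6,φ(9)=6,φ(6)=2,φ(3)=2,φ(2)=1,φ(1)=1 ⇒ 18

13, 14, 15, 16, 17, 18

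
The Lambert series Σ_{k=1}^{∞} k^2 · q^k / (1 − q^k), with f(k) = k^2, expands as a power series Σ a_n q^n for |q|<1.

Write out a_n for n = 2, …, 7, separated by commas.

5, 10, 21, 26, 50, 50

d|2:{2,1}  Σf=4+1=5
d|3:{3,1}  Σf=9+1=10
[q^4] f(4)=16,f(2)=4,f(1)=1 ⇒ 21
n=5: 1·5 5·1  f→[1+25]=26
[q^6] f(1)=1,f(2)=4,f(3)=9,f(6)=36 ⇒ 50
d|7:{1,7}  Σf=1+49=50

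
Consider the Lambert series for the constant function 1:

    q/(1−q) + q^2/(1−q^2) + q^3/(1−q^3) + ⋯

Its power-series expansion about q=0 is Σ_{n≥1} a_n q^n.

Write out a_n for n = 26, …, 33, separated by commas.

q^26  k|26↦f(k): 1:1 2:1 13:1 26:1  a_26=4
[q^27] f(27)=1,f(9)=1,f(3)=1,f(1)=1 ⇒ 4
n=28: 28·1 14·2 7·4 4·7 2·14 1·28  f→[1+1+1+1+1+1]=6
q^29  k|29↦f(k): 29:1 1:1  a_29=2
[q^30] f(1)=1,f(2)=1,f(3)=1,f(5)=1,f(6)=1,f(10)=1,f(15)=1,f(30)=1 ⇒ 8
q^31  k|31↦f(k): 1:1 31:1  a_31=2
d|32:{32,16,8,4,2,1}  Σf=1+1+1+1+1+1=6
[q^33] f(1)=1,f(3)=1,f(11)=1,f(33)=1 ⇒ 4

4, 4, 6, 2, 8, 2, 6, 4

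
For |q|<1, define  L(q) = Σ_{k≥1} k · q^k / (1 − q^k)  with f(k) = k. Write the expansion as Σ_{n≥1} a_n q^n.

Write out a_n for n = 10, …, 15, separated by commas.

q^10  k|10↦f(k): 10:10 5:5 2:2 1:1  a_10=18
[q^11] f(11)=11,f(1)=1 ⇒ 12
q^12  k|12↦f(k): 1:1 2:2 3:3 4:4 6:6 12:12  a_12=28
n=13: 1·13 13·1  f→[1+13]=14
q^14  k|14↦f(k): 14:14 7:7 2:2 1:1  a_14=24
n=15: 15·1 5·3 3·5 1·15  f→[15+5+3+1]=24

18, 12, 28, 14, 24, 24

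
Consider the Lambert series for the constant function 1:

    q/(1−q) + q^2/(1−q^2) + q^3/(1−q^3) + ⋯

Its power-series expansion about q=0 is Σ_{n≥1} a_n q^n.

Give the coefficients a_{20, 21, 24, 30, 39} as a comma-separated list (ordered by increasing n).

[q^20] f(1)=1,f(2)=1,f(4)=1,f(5)=1,f(10)=1,f(20)=1 ⇒ 6
[q^21] f(21)=1,f(7)=1,f(3)=1,f(1)=1 ⇒ 4
q^24  k|24↦f(k): 24:1 12:1 8:1 6:1 4:1 3:1 2:1 1:1  a_24=8
d|30:{1,2,3,5,6,10,15,30}  Σf=1+1+1+1+1+1+1+1=8
d|39:{39,13,3,1}  Σf=1+1+1+1=4

6, 4, 8, 8, 4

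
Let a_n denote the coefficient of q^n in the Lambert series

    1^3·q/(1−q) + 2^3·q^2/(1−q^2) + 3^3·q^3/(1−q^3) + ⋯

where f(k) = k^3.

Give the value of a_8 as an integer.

q^8  k|8↦f(k): 1:1 2:8 4:64 8:512  a_8=585

a_8 = 585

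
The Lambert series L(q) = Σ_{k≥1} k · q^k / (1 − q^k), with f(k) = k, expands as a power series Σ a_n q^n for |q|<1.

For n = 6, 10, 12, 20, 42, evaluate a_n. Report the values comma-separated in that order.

d|6:{6,3,2,1}  Σf=6+3+2+1=12
d|10:{1,2,5,10}  Σf=1+2+5+10=18
n=12: 12·1 6·2 4·3 3·4 2·6 1·12  f→[12+6+4+3+2+1]=28
n=20: 20·1 10·2 5·4 4·5 2·10 1·20  f→[20+10+5+4+2+1]=42
q^42  k|42↦f(k): 1:1 2:2 3:3 6:6 7:7 14:14 21:21 42:42  a_42=96

12, 18, 28, 42, 96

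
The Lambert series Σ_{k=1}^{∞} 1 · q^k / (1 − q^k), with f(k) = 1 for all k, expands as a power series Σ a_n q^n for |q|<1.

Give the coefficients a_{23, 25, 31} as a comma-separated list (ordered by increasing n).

2, 3, 2

n=23: 23·1 1·23  f→[1+1]=2
d|25:{25,5,1}  Σf=1+1+1=3
n=31: 1·31 31·1  f→[1+1]=2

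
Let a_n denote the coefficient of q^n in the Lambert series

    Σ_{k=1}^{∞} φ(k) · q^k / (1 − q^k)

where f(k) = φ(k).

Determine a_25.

d|25:{25,5,1}  Σφ=20+4+1=25

a_25 = 25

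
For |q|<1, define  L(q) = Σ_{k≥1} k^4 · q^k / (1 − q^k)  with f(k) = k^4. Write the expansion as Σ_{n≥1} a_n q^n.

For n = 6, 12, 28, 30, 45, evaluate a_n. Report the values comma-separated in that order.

q^6  k|6↦f(k): 6:1296 3:81 2:16 1:1  a_6=1394
q^12  k|12↦f(k): 12:20736 6:1296 4:256 3:81 2:16 1:1  a_12=22386
q^28  k|28↦f(k): 28:614656 14:38416 7:2401 4:256 2:16 1:1  a_28=655746
[q^30] f(30)=810000,f(15)=50625,f(10)=10000,f(6)=1296,f(5)=625,f(3)=81,f(2)=16,f(1)=1 ⇒ 872644
d|45:{45,15,9,5,3,1}  Σf=4100625+50625+6561+625+81+1=4158518

1394, 22386, 655746, 872644, 4158518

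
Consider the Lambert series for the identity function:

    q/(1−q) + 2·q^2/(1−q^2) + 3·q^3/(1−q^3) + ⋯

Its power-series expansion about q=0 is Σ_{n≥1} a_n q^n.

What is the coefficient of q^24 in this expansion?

a_24 = 60

[q^24] f(24)=24,f(12)=12,f(8)=8,f(6)=6,f(4)=4,f(3)=3,f(2)=2,f(1)=1 ⇒ 60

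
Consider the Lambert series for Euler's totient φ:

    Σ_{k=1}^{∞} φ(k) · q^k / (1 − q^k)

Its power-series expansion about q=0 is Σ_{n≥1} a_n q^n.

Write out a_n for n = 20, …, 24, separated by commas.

n=20: 20·1 10·2 5·4 4·5 2·10 1·20  φ→[8+4+4+2+1+1]=20
q^21  k|21↦φ(k): 21:12 7:6 3:2 1:1  a_21=21
n=22: 22·1 11·2 2·11 1·22  φ→[10+10+1+1]=22
d|23:{1,23}  Σφ=1+22=23
n=24: 1·24 2·12 3·8 4·6 6·4 8·3 12·2 24·1  φ→[1+1+2+2+2+4+4+8]=24

20, 21, 22, 23, 24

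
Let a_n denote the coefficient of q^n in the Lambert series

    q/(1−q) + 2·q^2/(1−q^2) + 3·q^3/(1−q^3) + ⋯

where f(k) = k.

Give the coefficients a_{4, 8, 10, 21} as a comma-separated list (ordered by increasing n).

7, 15, 18, 32

[q^4] f(1)=1,f(2)=2,f(4)=4 ⇒ 7
n=8: 1·8 2·4 4·2 8·1  f→[1+2+4+8]=15
q^10  k|10↦f(k): 10:10 5:5 2:2 1:1  a_10=18
[q^21] f(1)=1,f(3)=3,f(7)=7,f(21)=21 ⇒ 32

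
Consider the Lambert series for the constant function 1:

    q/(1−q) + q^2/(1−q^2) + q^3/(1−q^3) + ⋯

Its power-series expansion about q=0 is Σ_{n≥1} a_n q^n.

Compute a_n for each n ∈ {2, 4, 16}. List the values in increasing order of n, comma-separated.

2, 3, 5

[q^2] f(2)=1,f(1)=1 ⇒ 2
q^4  k|4↦f(k): 1:1 2:1 4:1  a_4=3
n=16: 1·16 2·8 4·4 8·2 16·1  f→[1+1+1+1+1]=5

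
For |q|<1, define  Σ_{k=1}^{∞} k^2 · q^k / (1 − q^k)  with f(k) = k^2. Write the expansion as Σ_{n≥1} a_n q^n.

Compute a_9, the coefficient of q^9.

q^9  k|9↦f(k): 1:1 3:9 9:81  a_9=91

a_9 = 91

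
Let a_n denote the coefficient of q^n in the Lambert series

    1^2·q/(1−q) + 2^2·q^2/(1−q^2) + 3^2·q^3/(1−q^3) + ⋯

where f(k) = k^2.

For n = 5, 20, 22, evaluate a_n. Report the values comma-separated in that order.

q^5  k|5↦f(k): 1:1 5:25  a_5=26
[q^20] f(1)=1,f(2)=4,f(4)=16,f(5)=25,f(10)=100,f(20)=400 ⇒ 546
n=22: 1·22 2·11 11·2 22·1  f→[1+4+121+484]=610

26, 546, 610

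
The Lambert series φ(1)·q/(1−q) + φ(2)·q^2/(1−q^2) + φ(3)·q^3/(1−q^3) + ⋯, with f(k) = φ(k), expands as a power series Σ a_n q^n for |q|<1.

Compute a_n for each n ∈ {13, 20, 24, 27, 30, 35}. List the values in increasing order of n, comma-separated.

[q^13] φ(13)=12,φ(1)=1 ⇒ 13
[q^20] φ(20)=8,φ(10)=4,φ(5)=4,φ(4)=2,φ(2)=1,φ(1)=1 ⇒ 20
q^24  k|24↦φ(k): 1:1 2:1 3:2 4:2 6:2 8:4 12:4 24:8  a_24=24
q^27  k|27↦φ(k): 1:1 3:2 9:6 27:18  a_27=27
[q^30] φ(1)=1,φ(2)=1,φ(3)=2,φ(5)=4,φ(6)=2,φ(10)=4,φ(15)=8,φ(30)=8 ⇒ 30
[q^35] φ(35)=24,φ(7)=6,φ(5)=4,φ(1)=1 ⇒ 35

13, 20, 24, 27, 30, 35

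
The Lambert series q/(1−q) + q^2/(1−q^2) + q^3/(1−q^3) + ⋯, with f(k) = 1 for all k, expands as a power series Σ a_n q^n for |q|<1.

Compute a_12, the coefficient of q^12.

[q^12] f(1)=1,f(2)=1,f(3)=1,f(4)=1,f(6)=1,f(12)=1 ⇒ 6

a_12 = 6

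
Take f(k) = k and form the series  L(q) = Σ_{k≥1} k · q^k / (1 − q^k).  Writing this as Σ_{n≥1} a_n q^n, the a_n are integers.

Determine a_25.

n=25: 1·25 5·5 25·1  f→[1+5+25]=31

a_25 = 31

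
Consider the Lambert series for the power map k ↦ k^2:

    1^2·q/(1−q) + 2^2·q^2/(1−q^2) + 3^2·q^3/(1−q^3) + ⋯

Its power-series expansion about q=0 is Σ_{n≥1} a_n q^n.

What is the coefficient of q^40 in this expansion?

a_40 = 2210

d|40:{1,2,4,5,8,10,20,40}  Σf=1+4+16+25+64+100+400+1600=2210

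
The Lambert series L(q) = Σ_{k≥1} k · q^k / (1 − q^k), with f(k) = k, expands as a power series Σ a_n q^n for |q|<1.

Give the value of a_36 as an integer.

a_36 = 91

n=36: 36·1 18·2 12·3 9·4 6·6 4·9 3·12 2·18 1·36  f→[36+18+12+9+6+4+3+2+1]=91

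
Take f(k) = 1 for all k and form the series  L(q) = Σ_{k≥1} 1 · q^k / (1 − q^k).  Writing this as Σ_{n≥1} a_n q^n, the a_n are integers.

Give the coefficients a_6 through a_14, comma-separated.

[q^6] f(6)=1,f(3)=1,f(2)=1,f(1)=1 ⇒ 4
[q^7] f(7)=1,f(1)=1 ⇒ 2
[q^8] f(1)=1,f(2)=1,f(4)=1,f(8)=1 ⇒ 4
d|9:{1,3,9}  Σf=1+1+1=3
q^10  k|10↦f(k): 1:1 2:1 5:1 10:1  a_10=4
n=11: 1·11 11·1  f→[1+1]=2
[q^12] f(12)=1,f(6)=1,f(4)=1,f(3)=1,f(2)=1,f(1)=1 ⇒ 6
n=13: 13·1 1·13  f→[1+1]=2
q^14  k|14↦f(k): 14:1 7:1 2:1 1:1  a_14=4

4, 2, 4, 3, 4, 2, 6, 2, 4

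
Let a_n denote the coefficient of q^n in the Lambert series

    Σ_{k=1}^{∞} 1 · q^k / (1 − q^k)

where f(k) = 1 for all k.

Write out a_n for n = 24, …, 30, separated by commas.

d|24:{24,12,8,6,4,3,2,1}  Σf=1+1+1+1+1+1+1+1=8
[q^25] f(25)=1,f(5)=1,f(1)=1 ⇒ 3
d|26:{1,2,13,26}  Σf=1+1+1+1=4
d|27:{1,3,9,27}  Σf=1+1+1+1=4
n=28: 1·28 2·14 4·7 7·4 14·2 28·1  f→[1+1+1+1+1+1]=6
q^29  k|29↦f(k): 1:1 29:1  a_29=2
d|30:{1,2,3,5,6,10,15,30}  Σf=1+1+1+1+1+1+1+1=8

8, 3, 4, 4, 6, 2, 8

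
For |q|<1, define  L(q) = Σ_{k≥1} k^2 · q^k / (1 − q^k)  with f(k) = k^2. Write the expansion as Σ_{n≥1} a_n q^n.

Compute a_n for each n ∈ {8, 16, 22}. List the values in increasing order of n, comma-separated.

85, 341, 610

n=8: 8·1 4·2 2·4 1·8  f→[64+16+4+1]=85
n=16: 1·16 2·8 4·4 8·2 16·1  f→[1+4+16+64+256]=341
q^22  k|22↦f(k): 1:1 2:4 11:121 22:484  a_22=610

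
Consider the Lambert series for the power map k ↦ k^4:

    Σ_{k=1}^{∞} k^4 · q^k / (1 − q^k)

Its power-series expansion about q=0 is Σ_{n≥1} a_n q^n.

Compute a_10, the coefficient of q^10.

a_10 = 10642

q^10  k|10↦f(k): 10:10000 5:625 2:16 1:1  a_10=10642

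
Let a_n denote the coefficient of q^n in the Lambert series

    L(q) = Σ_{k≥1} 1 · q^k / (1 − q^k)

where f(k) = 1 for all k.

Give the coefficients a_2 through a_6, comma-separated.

2, 2, 3, 2, 4

n=2: 1·2 2·1  f→[1+1]=2
n=3: 1·3 3·1  f→[1+1]=2
d|4:{1,2,4}  Σf=1+1+1=3
n=5: 5·1 1·5  f→[1+1]=2
q^6  k|6↦f(k): 1:1 2:1 3:1 6:1  a_6=4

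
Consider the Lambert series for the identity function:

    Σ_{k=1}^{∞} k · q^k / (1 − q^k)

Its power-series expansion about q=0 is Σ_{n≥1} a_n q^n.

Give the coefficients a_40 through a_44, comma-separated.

[q^40] f(40)=40,f(20)=20,f(10)=10,f(8)=8,f(5)=5,f(4)=4,f(2)=2,f(1)=1 ⇒ 90
q^41  k|41↦f(k): 41:41 1:1  a_41=42
d|42:{1,2,3,6,7,14,21,42}  Σf=1+2+3+6+7+14+21+42=96
n=43: 43·1 1·43  f→[43+1]=44
n=44: 1·44 2·22 4·11 11·4 22·2 44·1  f→[1+2+4+11+22+44]=84

90, 42, 96, 44, 84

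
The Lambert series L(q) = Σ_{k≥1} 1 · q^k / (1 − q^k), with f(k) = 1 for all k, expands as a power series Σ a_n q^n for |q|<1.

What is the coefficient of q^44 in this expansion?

a_44 = 6

d|44:{1,2,4,11,22,44}  Σf=1+1+1+1+1+1=6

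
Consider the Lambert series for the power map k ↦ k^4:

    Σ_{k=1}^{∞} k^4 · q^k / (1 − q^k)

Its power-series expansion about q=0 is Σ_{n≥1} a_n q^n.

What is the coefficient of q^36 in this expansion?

a_36 = 1813539

n=36: 1·36 2·18 3·12 4·9 6·6 9·4 12·3 18·2 36·1  f→[1+16+81+256+1296+6561+20736+104976+1679616]=1813539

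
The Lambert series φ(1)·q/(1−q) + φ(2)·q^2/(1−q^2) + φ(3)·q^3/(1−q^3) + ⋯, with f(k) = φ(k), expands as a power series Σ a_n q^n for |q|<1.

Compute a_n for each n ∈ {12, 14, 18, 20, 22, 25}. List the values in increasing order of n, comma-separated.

n=12: 1·12 2·6 3·4 4·3 6·2 12·1  φ→[1+1+2+2+2+4]=12
[q^14] φ(1)=1,φ(2)=1,φ(7)=6,φ(14)=6 ⇒ 14
n=18: 1·18 2·9 3·6 6·3 9·2 18·1  φ→[1+1+2+2+6+6]=18
d|20:{1,2,4,5,10,20}  Σφ=1+1+2+4+4+8=20
n=22: 1·22 2·11 11·2 22·1  φ→[1+1+10+10]=22
q^25  k|25↦φ(k): 25:20 5:4 1:1  a_25=25

12, 14, 18, 20, 22, 25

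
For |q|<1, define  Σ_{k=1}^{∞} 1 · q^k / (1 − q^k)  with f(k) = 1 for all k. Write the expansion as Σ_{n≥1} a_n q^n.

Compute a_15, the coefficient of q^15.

a_15 = 4

n=15: 1·15 3·5 5·3 15·1  f→[1+1+1+1]=4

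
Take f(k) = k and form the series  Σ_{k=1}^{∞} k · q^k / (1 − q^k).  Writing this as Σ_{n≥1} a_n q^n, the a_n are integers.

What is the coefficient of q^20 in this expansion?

a_20 = 42

q^20  k|20↦f(k): 1:1 2:2 4:4 5:5 10:10 20:20  a_20=42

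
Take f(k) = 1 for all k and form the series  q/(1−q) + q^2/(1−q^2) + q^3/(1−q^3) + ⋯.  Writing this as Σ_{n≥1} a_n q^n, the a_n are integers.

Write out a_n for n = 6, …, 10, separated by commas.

n=6: 1·6 2·3 3·2 6·1  f→[1+1+1+1]=4
q^7  k|7↦f(k): 1:1 7:1  a_7=2
n=8: 8·1 4·2 2·4 1·8  f→[1+1+1+1]=4
q^9  k|9↦f(k): 1:1 3:1 9:1  a_9=3
q^10  k|10↦f(k): 1:1 2:1 5:1 10:1  a_10=4

4, 2, 4, 3, 4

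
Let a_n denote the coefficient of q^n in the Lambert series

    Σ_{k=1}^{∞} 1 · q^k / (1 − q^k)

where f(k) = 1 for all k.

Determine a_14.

a_14 = 4

n=14: 14·1 7·2 2·7 1·14  f→[1+1+1+1]=4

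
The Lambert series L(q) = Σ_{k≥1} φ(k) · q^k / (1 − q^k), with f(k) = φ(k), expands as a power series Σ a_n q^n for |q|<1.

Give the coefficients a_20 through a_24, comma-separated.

q^20  k|20↦φ(k): 20:8 10:4 5:4 4:2 2:1 1:1  a_20=20
q^21  k|21↦φ(k): 1:1 3:2 7:6 21:12  a_21=21
[q^22] φ(22)=10,φ(11)=10,φ(2)=1,φ(1)=1 ⇒ 22
d|23:{23,1}  Σφ=22+1=23
[q^24] φ(24)=8,φ(12)=4,φ(8)=4,φ(6)=2,φ(4)=2,φ(3)=2,φ(2)=1,φ(1)=1 ⇒ 24

20, 21, 22, 23, 24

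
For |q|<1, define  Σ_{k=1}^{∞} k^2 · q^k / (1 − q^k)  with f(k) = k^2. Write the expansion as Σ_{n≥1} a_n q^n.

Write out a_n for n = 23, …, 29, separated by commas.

[q^23] f(23)=529,f(1)=1 ⇒ 530
[q^24] f(1)=1,f(2)=4,f(3)=9,f(4)=16,f(6)=36,f(8)=64,f(12)=144,f(24)=576 ⇒ 850
n=25: 1·25 5·5 25·1  f→[1+25+625]=651
d|26:{26,13,2,1}  Σf=676+169+4+1=850
q^27  k|27↦f(k): 1:1 3:9 9:81 27:729  a_27=820
[q^28] f(1)=1,f(2)=4,f(4)=16,f(7)=49,f(14)=196,f(28)=784 ⇒ 1050
n=29: 29·1 1·29  f→[841+1]=842

530, 850, 651, 850, 820, 1050, 842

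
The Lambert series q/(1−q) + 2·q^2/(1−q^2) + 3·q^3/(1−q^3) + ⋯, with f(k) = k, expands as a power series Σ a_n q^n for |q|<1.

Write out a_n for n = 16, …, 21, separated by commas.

31, 18, 39, 20, 42, 32

n=16: 16·1 8·2 4·4 2·8 1·16  f→[16+8+4+2+1]=31
q^17  k|17↦f(k): 17:17 1:1  a_17=18
n=18: 1·18 2·9 3·6 6·3 9·2 18·1  f→[1+2+3+6+9+18]=39
[q^19] f(1)=1,f(19)=19 ⇒ 20
[q^20] f(20)=20,f(10)=10,f(5)=5,f(4)=4,f(2)=2,f(1)=1 ⇒ 42
n=21: 21·1 7·3 3·7 1·21  f→[21+7+3+1]=32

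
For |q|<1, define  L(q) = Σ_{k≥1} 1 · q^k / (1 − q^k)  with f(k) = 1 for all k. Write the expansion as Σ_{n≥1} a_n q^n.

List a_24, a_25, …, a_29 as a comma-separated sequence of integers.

8, 3, 4, 4, 6, 2

n=24: 24·1 12·2 8·3 6·4 4·6 3·8 2·12 1·24  f→[1+1+1+1+1+1+1+1]=8
n=25: 1·25 5·5 25·1  f→[1+1+1]=3
q^26  k|26↦f(k): 1:1 2:1 13:1 26:1  a_26=4
[q^27] f(1)=1,f(3)=1,f(9)=1,f(27)=1 ⇒ 4
[q^28] f(1)=1,f(2)=1,f(4)=1,f(7)=1,f(14)=1,f(28)=1 ⇒ 6
q^29  k|29↦f(k): 1:1 29:1  a_29=2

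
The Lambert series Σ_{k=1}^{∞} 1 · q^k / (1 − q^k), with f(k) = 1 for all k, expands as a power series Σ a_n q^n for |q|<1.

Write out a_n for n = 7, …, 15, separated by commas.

d|7:{7,1}  Σf=1+1=2
n=8: 1·8 2·4 4·2 8·1  f→[1+1+1+1]=4
n=9: 9·1 3·3 1·9  f→[1+1+1]=3
[q^10] f(1)=1,f(2)=1,f(5)=1,f(10)=1 ⇒ 4
[q^11] f(11)=1,f(1)=1 ⇒ 2
[q^12] f(12)=1,f(6)=1,f(4)=1,f(3)=1,f(2)=1,f(1)=1 ⇒ 6
q^13  k|13↦f(k): 1:1 13:1  a_13=2
n=14: 14·1 7·2 2·7 1·14  f→[1+1+1+1]=4
q^15  k|15↦f(k): 15:1 5:1 3:1 1:1  a_15=4

2, 4, 3, 4, 2, 6, 2, 4, 4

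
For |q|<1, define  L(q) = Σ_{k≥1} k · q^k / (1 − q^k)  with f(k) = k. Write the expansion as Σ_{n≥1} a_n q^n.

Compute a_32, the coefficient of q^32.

a_32 = 63

[q^32] f(32)=32,f(16)=16,f(8)=8,f(4)=4,f(2)=2,f(1)=1 ⇒ 63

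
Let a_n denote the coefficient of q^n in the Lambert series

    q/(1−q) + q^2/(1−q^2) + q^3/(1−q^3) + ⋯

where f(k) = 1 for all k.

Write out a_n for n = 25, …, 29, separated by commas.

n=25: 1·25 5·5 25·1  f→[1+1+1]=3
q^26  k|26↦f(k): 26:1 13:1 2:1 1:1  a_26=4
q^27  k|27↦f(k): 27:1 9:1 3:1 1:1  a_27=4
[q^28] f(1)=1,f(2)=1,f(4)=1,f(7)=1,f(14)=1,f(28)=1 ⇒ 6
q^29  k|29↦f(k): 1:1 29:1  a_29=2

3, 4, 4, 6, 2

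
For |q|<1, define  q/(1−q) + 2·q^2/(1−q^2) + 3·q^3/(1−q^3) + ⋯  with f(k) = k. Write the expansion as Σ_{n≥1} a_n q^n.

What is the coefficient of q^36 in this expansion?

a_36 = 91

q^36  k|36↦f(k): 1:1 2:2 3:3 4:4 6:6 9:9 12:12 18:18 36:36  a_36=91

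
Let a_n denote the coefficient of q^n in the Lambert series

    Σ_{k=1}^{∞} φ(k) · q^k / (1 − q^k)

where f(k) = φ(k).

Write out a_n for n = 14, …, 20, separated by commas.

d|14:{14,7,2,1}  Σφ=6+6+1+1=14
[q^15] φ(1)=1,φ(3)=2,φ(5)=4,φ(15)=8 ⇒ 15
[q^16] φ(1)=1,φ(2)=1,φ(4)=2,φ(8)=4,φ(16)=8 ⇒ 16
[q^17] φ(17)=16,φ(1)=1 ⇒ 17
[q^18] φ(18)=6,φ(9)=6,φ(6)=2,φ(3)=2,φ(2)=1,φ(1)=1 ⇒ 18
q^19  k|19↦φ(k): 1:1 19:18  a_19=19
d|20:{20,10,5,4,2,1}  Σφ=8+4+4+2+1+1=20

14, 15, 16, 17, 18, 19, 20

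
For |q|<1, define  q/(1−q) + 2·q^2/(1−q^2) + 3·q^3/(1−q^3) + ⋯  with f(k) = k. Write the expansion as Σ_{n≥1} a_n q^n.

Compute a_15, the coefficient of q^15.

[q^15] f(15)=15,f(5)=5,f(3)=3,f(1)=1 ⇒ 24

a_15 = 24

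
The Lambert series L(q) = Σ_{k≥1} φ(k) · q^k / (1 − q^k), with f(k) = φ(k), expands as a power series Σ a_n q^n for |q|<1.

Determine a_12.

d|12:{1,2,3,4,6,12}  Σφ=1+1+2+2+2+4=12

a_12 = 12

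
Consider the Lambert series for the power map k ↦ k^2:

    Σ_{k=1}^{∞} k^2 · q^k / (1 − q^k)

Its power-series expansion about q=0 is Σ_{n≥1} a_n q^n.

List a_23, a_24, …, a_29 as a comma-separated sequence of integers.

d|23:{1,23}  Σf=1+529=530
[q^24] f(24)=576,f(12)=144,f(8)=64,f(6)=36,f(4)=16,f(3)=9,f(2)=4,f(1)=1 ⇒ 850
[q^25] f(1)=1,f(5)=25,f(25)=625 ⇒ 651
q^26  k|26↦f(k): 1:1 2:4 13:169 26:676  a_26=850
n=27: 1·27 3·9 9·3 27·1  f→[1+9+81+729]=820
q^28  k|28↦f(k): 1:1 2:4 4:16 7:49 14:196 28:784  a_28=1050
n=29: 1·29 29·1  f→[1+841]=842

530, 850, 651, 850, 820, 1050, 842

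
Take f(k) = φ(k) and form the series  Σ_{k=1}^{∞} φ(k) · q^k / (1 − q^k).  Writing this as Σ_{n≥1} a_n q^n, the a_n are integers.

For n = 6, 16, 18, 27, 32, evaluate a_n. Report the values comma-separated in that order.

d|6:{1,2,3,6}  Σφ=1+1+2+2=6
d|16:{16,8,4,2,1}  Σφ=8+4+2+1+1=16
n=18: 18·1 9·2 6·3 3·6 2·9 1·18  φ→[6+6+2+2+1+1]=18
d|27:{1,3,9,27}  Σφ=1+2+6+18=27
n=32: 32·1 16·2 8·4 4·8 2·16 1·32  φ→[16+8+4+2+1+1]=32

6, 16, 18, 27, 32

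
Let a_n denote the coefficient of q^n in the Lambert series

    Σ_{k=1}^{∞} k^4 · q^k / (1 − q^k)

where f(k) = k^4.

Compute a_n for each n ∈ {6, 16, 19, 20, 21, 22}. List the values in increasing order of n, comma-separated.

1394, 69905, 130322, 170898, 196964, 248914

[q^6] f(1)=1,f(2)=16,f(3)=81,f(6)=1296 ⇒ 1394
q^16  k|16↦f(k): 16:65536 8:4096 4:256 2:16 1:1  a_16=69905
n=19: 1·19 19·1  f→[1+130321]=130322
n=20: 20·1 10·2 5·4 4·5 2·10 1·20  f→[160000+10000+625+256+16+1]=170898
n=21: 1·21 3·7 7·3 21·1  f→[1+81+2401+194481]=196964
n=22: 1·22 2·11 11·2 22·1  f→[1+16+14641+234256]=248914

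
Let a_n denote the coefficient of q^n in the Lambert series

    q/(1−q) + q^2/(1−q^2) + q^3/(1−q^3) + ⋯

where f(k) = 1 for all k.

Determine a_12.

d|12:{12,6,4,3,2,1}  Σf=1+1+1+1+1+1=6

a_12 = 6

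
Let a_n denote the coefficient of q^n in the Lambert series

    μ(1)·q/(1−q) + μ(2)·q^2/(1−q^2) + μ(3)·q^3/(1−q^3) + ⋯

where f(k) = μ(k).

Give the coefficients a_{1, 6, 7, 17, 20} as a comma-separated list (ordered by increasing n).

d|1:{1}  Σμ=1=1
q^6  k|6↦μ(k): 1:1 2:-1 3:-1 6:1  a_6=0
n=7: 1·7 7·1  μ→[1+(-1)]=0
q^17  k|17↦μ(k): 17:-1 1:1  a_17=0
q^20  k|20↦μ(k): 20:0 10:1 5:-1 4:0 2:-1 1:1  a_20=0

1, 0, 0, 0, 0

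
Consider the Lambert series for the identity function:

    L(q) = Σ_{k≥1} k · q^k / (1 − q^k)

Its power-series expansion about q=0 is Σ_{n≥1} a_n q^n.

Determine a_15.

q^15  k|15↦f(k): 15:15 5:5 3:3 1:1  a_15=24

a_15 = 24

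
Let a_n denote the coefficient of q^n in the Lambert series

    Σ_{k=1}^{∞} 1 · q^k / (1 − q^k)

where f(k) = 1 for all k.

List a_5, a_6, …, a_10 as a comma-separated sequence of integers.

2, 4, 2, 4, 3, 4

d|5:{5,1}  Σf=1+1=2
q^6  k|6↦f(k): 6:1 3:1 2:1 1:1  a_6=4
d|7:{1,7}  Σf=1+1=2
[q^8] f(8)=1,f(4)=1,f(2)=1,f(1)=1 ⇒ 4
q^9  k|9↦f(k): 1:1 3:1 9:1  a_9=3
d|10:{10,5,2,1}  Σf=1+1+1+1=4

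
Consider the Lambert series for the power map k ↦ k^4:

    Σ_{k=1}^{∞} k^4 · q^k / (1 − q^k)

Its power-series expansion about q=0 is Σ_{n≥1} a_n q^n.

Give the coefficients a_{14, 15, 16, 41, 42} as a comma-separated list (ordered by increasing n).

d|14:{1,2,7,14}  Σf=1+16+2401+38416=40834
q^15  k|15↦f(k): 1:1 3:81 5:625 15:50625  a_15=51332
q^16  k|16↦f(k): 1:1 2:16 4:256 8:4096 16:65536  a_16=69905
d|41:{1,41}  Σf=1+2825761=2825762
q^42  k|42↦f(k): 42:3111696 21:194481 14:38416 7:2401 6:1296 3:81 2:16 1:1  a_42=3348388

40834, 51332, 69905, 2825762, 3348388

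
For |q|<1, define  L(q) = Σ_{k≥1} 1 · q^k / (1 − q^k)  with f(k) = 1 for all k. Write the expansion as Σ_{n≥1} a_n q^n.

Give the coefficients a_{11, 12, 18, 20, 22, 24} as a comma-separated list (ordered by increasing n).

q^11  k|11↦f(k): 11:1 1:1  a_11=2
[q^12] f(1)=1,f(2)=1,f(3)=1,f(4)=1,f(6)=1,f(12)=1 ⇒ 6
n=18: 18·1 9·2 6·3 3·6 2·9 1·18  f→[1+1+1+1+1+1]=6
q^20  k|20↦f(k): 1:1 2:1 4:1 5:1 10:1 20:1  a_20=6
q^22  k|22↦f(k): 1:1 2:1 11:1 22:1  a_22=4
[q^24] f(1)=1,f(2)=1,f(3)=1,f(4)=1,f(6)=1,f(8)=1,f(12)=1,f(24)=1 ⇒ 8

2, 6, 6, 6, 4, 8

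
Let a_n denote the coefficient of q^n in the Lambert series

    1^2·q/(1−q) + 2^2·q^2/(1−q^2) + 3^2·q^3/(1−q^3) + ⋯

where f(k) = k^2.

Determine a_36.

a_36 = 1911

d|36:{1,2,3,4,6,9,12,18,36}  Σf=1+4+9+16+36+81+144+324+1296=1911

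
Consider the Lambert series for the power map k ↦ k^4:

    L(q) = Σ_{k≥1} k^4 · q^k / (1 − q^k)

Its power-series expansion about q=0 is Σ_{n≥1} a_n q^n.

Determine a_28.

a_28 = 655746

n=28: 28·1 14·2 7·4 4·7 2·14 1·28  f→[614656+38416+2401+256+16+1]=655746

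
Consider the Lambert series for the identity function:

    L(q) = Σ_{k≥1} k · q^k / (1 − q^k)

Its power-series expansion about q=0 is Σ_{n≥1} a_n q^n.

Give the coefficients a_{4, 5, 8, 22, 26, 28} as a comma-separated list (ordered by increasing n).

7, 6, 15, 36, 42, 56

q^4  k|4↦f(k): 1:1 2:2 4:4  a_4=7
[q^5] f(1)=1,f(5)=5 ⇒ 6
q^8  k|8↦f(k): 1:1 2:2 4:4 8:8  a_8=15
d|22:{1,2,11,22}  Σf=1+2+11+22=36
d|26:{26,13,2,1}  Σf=26+13+2+1=42
n=28: 28·1 14·2 7·4 4·7 2·14 1·28  f→[28+14+7+4+2+1]=56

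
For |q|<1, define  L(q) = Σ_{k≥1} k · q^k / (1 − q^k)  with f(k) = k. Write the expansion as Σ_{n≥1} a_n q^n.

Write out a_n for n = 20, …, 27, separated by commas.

n=20: 20·1 10·2 5·4 4·5 2·10 1·20  f→[20+10+5+4+2+1]=42
q^21  k|21↦f(k): 1:1 3:3 7:7 21:21  a_21=32
n=22: 1·22 2·11 11·2 22·1  f→[1+2+11+22]=36
d|23:{23,1}  Σf=23+1=24
q^24  k|24↦f(k): 24:24 12:12 8:8 6:6 4:4 3:3 2:2 1:1  a_24=60
q^25  k|25↦f(k): 1:1 5:5 25:25  a_25=31
d|26:{1,2,13,26}  Σf=1+2+13+26=42
[q^27] f(27)=27,f(9)=9,f(3)=3,f(1)=1 ⇒ 40

42, 32, 36, 24, 60, 31, 42, 40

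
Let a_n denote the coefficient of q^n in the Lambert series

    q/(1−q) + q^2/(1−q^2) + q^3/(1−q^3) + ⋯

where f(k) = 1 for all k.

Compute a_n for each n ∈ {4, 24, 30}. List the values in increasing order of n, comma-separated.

n=4: 4·1 2·2 1·4  f→[1+1+1]=3
n=24: 24·1 12·2 8·3 6·4 4·6 3·8 2·12 1·24  f→[1+1+1+1+1+1+1+1]=8
d|30:{1,2,3,5,6,10,15,30}  Σf=1+1+1+1+1+1+1+1=8

3, 8, 8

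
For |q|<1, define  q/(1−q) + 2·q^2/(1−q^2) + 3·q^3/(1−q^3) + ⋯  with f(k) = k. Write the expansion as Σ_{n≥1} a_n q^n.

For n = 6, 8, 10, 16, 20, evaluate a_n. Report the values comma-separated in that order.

n=6: 1·6 2·3 3·2 6·1  f→[1+2+3+6]=12
n=8: 8·1 4·2 2·4 1·8  f→[8+4+2+1]=15
d|10:{10,5,2,1}  Σf=10+5+2+1=18
[q^16] f(1)=1,f(2)=2,f(4)=4,f(8)=8,f(16)=16 ⇒ 31
d|20:{20,10,5,4,2,1}  Σf=20+10+5+4+2+1=42

12, 15, 18, 31, 42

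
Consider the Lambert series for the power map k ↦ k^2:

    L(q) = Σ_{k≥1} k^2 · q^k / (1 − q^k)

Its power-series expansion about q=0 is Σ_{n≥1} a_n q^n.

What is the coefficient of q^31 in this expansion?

a_31 = 962

d|31:{1,31}  Σf=1+961=962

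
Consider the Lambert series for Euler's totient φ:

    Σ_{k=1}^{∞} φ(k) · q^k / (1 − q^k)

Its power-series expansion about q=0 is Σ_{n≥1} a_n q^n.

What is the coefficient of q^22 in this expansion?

n=22: 22·1 11·2 2·11 1·22  φ→[10+10+1+1]=22

a_22 = 22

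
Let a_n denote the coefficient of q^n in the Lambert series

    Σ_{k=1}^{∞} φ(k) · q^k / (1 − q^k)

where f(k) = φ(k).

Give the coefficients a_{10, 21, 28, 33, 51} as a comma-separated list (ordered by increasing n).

n=10: 10·1 5·2 2·5 1·10  φ→[4+4+1+1]=10
d|21:{21,7,3,1}  Σφ=12+6+2+1=21
n=28: 1·28 2·14 4·7 7·4 14·2 28·1  φ→[1+1+2+6+6+12]=28
q^33  k|33↦φ(k): 33:20 11:10 3:2 1:1  a_33=33
d|51:{51,17,3,1}  Σφ=32+16+2+1=51

10, 21, 28, 33, 51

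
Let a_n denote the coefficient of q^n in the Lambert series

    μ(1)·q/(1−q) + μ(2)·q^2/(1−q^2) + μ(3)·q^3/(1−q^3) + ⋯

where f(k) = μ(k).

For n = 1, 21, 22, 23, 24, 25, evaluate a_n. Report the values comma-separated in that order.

[q^1] μ(1)=1 ⇒ 1
q^21  k|21↦μ(k): 1:1 3:-1 7:-1 21:1  a_21=0
d|22:{22,11,2,1}  Σμ=1+(-1)+(-1)+1=0
[q^23] μ(23)=-1,μ(1)=1 ⇒ 0
q^24  k|24↦μ(k): 1:1 2:-1 3:-1 4:0 6:1 8:0 12:0 24:0  a_24=0
[q^25] μ(1)=1,μ(5)=-1,μ(25)=0 ⇒ 0

1, 0, 0, 0, 0, 0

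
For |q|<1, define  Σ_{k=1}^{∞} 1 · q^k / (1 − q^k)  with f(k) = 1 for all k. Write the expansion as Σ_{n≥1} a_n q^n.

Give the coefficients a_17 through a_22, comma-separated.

2, 6, 2, 6, 4, 4

[q^17] f(1)=1,f(17)=1 ⇒ 2
[q^18] f(1)=1,f(2)=1,f(3)=1,f(6)=1,f(9)=1,f(18)=1 ⇒ 6
n=19: 1·19 19·1  f→[1+1]=2
q^20  k|20↦f(k): 20:1 10:1 5:1 4:1 2:1 1:1  a_20=6
q^21  k|21↦f(k): 1:1 3:1 7:1 21:1  a_21=4
[q^22] f(1)=1,f(2)=1,f(11)=1,f(22)=1 ⇒ 4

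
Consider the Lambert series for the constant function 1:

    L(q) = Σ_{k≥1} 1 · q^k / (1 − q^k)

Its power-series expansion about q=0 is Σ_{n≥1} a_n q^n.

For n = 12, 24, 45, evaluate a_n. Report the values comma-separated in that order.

d|12:{1,2,3,4,6,12}  Σf=1+1+1+1+1+1=6
[q^24] f(24)=1,f(12)=1,f(8)=1,f(6)=1,f(4)=1,f(3)=1,f(2)=1,f(1)=1 ⇒ 8
d|45:{45,15,9,5,3,1}  Σf=1+1+1+1+1+1=6

6, 8, 6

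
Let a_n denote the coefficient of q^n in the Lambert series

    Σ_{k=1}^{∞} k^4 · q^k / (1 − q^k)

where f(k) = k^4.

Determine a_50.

a_50 = 6651267

d|50:{1,2,5,10,25,50}  Σf=1+16+625+10000+390625+6250000=6651267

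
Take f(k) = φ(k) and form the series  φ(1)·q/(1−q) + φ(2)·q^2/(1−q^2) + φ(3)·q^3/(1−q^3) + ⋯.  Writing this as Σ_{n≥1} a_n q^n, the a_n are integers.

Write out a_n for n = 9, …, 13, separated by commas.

n=9: 9·1 3·3 1·9  φ→[6+2+1]=9
[q^10] φ(10)=4,φ(5)=4,φ(2)=1,φ(1)=1 ⇒ 10
q^11  k|11↦φ(k): 11:10 1:1  a_11=11
n=12: 12·1 6·2 4·3 3·4 2·6 1·12  φ→[4+2+2+2+1+1]=12
d|13:{1,13}  Σφ=1+12=13

9, 10, 11, 12, 13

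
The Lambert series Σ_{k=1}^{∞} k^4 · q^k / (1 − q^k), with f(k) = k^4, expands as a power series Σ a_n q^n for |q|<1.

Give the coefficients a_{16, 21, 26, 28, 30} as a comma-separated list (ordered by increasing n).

69905, 196964, 485554, 655746, 872644

d|16:{1,2,4,8,16}  Σf=1+16+256+4096+65536=69905
d|21:{1,3,7,21}  Σf=1+81+2401+194481=196964
q^26  k|26↦f(k): 1:1 2:16 13:28561 26:456976  a_26=485554
d|28:{1,2,4,7,14,28}  Σf=1+16+256+2401+38416+614656=655746
n=30: 30·1 15·2 10·3 6·5 5·6 3·10 2·15 1·30  f→[810000+50625+10000+1296+625+81+16+1]=872644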